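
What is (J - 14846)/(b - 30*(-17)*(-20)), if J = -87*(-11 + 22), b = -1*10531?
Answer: 15803/20731 ≈ 0.76229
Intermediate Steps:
b = -10531
J = -957 (J = -87*11 = -957)
(J - 14846)/(b - 30*(-17)*(-20)) = (-957 - 14846)/(-10531 - 30*(-17)*(-20)) = -15803/(-10531 + 510*(-20)) = -15803/(-10531 - 10200) = -15803/(-20731) = -15803*(-1/20731) = 15803/20731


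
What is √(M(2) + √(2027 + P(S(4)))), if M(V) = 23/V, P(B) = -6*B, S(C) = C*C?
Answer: √(46 + 4*√1931)/2 ≈ 7.4460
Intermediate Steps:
S(C) = C²
√(M(2) + √(2027 + P(S(4)))) = √(23/2 + √(2027 - 6*4²)) = √(23*(½) + √(2027 - 6*16)) = √(23/2 + √(2027 - 96)) = √(23/2 + √1931)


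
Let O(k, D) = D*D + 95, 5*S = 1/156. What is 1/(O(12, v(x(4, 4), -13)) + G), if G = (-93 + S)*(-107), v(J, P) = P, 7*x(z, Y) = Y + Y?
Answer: 780/7967593 ≈ 9.7897e-5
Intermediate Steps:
S = 1/780 (S = (⅕)/156 = (⅕)*(1/156) = 1/780 ≈ 0.0012821)
x(z, Y) = 2*Y/7 (x(z, Y) = (Y + Y)/7 = (2*Y)/7 = 2*Y/7)
O(k, D) = 95 + D² (O(k, D) = D² + 95 = 95 + D²)
G = 7761673/780 (G = (-93 + 1/780)*(-107) = -72539/780*(-107) = 7761673/780 ≈ 9950.9)
1/(O(12, v(x(4, 4), -13)) + G) = 1/((95 + (-13)²) + 7761673/780) = 1/((95 + 169) + 7761673/780) = 1/(264 + 7761673/780) = 1/(7967593/780) = 780/7967593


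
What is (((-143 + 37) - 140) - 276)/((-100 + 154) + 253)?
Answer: -522/307 ≈ -1.7003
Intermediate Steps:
(((-143 + 37) - 140) - 276)/((-100 + 154) + 253) = ((-106 - 140) - 276)/(54 + 253) = (-246 - 276)/307 = -522*1/307 = -522/307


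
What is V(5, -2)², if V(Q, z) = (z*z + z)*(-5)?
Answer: 100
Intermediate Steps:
V(Q, z) = -5*z - 5*z² (V(Q, z) = (z² + z)*(-5) = (z + z²)*(-5) = -5*z - 5*z²)
V(5, -2)² = (-5*(-2)*(1 - 2))² = (-5*(-2)*(-1))² = (-10)² = 100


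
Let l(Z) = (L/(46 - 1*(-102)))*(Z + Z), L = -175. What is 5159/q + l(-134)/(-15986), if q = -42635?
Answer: -3551351013/25217835070 ≈ -0.14083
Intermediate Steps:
l(Z) = -175*Z/74 (l(Z) = (-175/(46 - 1*(-102)))*(Z + Z) = (-175/(46 + 102))*(2*Z) = (-175/148)*(2*Z) = (-175*1/148)*(2*Z) = -175*Z/74)
5159/q + l(-134)/(-15986) = 5159/(-42635) - 175/74*(-134)/(-15986) = 5159*(-1/42635) + (11725/37)*(-1/15986) = -5159/42635 - 11725/591482 = -3551351013/25217835070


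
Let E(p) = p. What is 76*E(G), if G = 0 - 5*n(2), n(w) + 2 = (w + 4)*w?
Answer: -3800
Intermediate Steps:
n(w) = -2 + w*(4 + w) (n(w) = -2 + (w + 4)*w = -2 + (4 + w)*w = -2 + w*(4 + w))
G = -50 (G = 0 - 5*(-2 + 2² + 4*2) = 0 - 5*(-2 + 4 + 8) = 0 - 5*10 = 0 - 50 = -50)
76*E(G) = 76*(-50) = -3800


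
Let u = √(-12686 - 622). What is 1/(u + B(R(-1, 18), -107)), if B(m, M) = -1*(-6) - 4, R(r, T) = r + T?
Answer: 1/6656 - I*√3327/6656 ≈ 0.00015024 - 0.0086659*I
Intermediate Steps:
R(r, T) = T + r
u = 2*I*√3327 (u = √(-13308) = 2*I*√3327 ≈ 115.36*I)
B(m, M) = 2 (B(m, M) = 6 - 4 = 2)
1/(u + B(R(-1, 18), -107)) = 1/(2*I*√3327 + 2) = 1/(2 + 2*I*√3327)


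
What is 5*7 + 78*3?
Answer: 269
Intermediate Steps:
5*7 + 78*3 = 35 + 234 = 269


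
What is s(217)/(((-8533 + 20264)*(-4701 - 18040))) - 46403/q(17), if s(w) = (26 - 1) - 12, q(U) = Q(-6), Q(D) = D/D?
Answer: -12379145058426/266774671 ≈ -46403.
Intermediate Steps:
Q(D) = 1
q(U) = 1
s(w) = 13 (s(w) = 25 - 12 = 13)
s(217)/(((-8533 + 20264)*(-4701 - 18040))) - 46403/q(17) = 13/(((-8533 + 20264)*(-4701 - 18040))) - 46403/1 = 13/((11731*(-22741))) - 46403*1 = 13/(-266774671) - 46403 = 13*(-1/266774671) - 46403 = -13/266774671 - 46403 = -12379145058426/266774671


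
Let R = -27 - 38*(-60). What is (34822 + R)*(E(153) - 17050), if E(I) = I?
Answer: -626456275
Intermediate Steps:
R = 2253 (R = -27 + 2280 = 2253)
(34822 + R)*(E(153) - 17050) = (34822 + 2253)*(153 - 17050) = 37075*(-16897) = -626456275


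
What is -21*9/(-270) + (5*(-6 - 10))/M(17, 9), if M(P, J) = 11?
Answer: -723/110 ≈ -6.5727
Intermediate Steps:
-21*9/(-270) + (5*(-6 - 10))/M(17, 9) = -21*9/(-270) + (5*(-6 - 10))/11 = -189*(-1/270) + (5*(-16))*(1/11) = 7/10 - 80*1/11 = 7/10 - 80/11 = -723/110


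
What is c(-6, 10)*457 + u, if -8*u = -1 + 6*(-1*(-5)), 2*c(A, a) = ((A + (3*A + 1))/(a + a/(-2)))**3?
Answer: -22244901/1000 ≈ -22245.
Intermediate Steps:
c(A, a) = 4*(1 + 4*A)**3/a**3 (c(A, a) = ((A + (3*A + 1))/(a + a/(-2)))**3/2 = ((A + (1 + 3*A))/(a + a*(-1/2)))**3/2 = ((1 + 4*A)/(a - a/2))**3/2 = ((1 + 4*A)/((a/2)))**3/2 = ((1 + 4*A)*(2/a))**3/2 = (2*(1 + 4*A)/a)**3/2 = (8*(1 + 4*A)**3/a**3)/2 = 4*(1 + 4*A)**3/a**3)
u = -29/8 (u = -(-1 + 6*(-1*(-5)))/8 = -(-1 + 6*5)/8 = -(-1 + 30)/8 = -1/8*29 = -29/8 ≈ -3.6250)
c(-6, 10)*457 + u = (4*(1 + 4*(-6))**3/10**3)*457 - 29/8 = (4*(1/1000)*(1 - 24)**3)*457 - 29/8 = (4*(1/1000)*(-23)**3)*457 - 29/8 = (4*(1/1000)*(-12167))*457 - 29/8 = -12167/250*457 - 29/8 = -5560319/250 - 29/8 = -22244901/1000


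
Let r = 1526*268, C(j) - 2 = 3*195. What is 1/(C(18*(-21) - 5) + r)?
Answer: 1/409555 ≈ 2.4417e-6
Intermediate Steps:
C(j) = 587 (C(j) = 2 + 3*195 = 2 + 585 = 587)
r = 408968
1/(C(18*(-21) - 5) + r) = 1/(587 + 408968) = 1/409555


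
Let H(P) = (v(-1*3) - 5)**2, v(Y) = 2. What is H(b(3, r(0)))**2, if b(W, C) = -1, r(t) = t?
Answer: 81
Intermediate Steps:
H(P) = 9 (H(P) = (2 - 5)**2 = (-3)**2 = 9)
H(b(3, r(0)))**2 = 9**2 = 81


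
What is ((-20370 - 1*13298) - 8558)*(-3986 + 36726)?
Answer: -1382479240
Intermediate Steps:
((-20370 - 1*13298) - 8558)*(-3986 + 36726) = ((-20370 - 13298) - 8558)*32740 = (-33668 - 8558)*32740 = -42226*32740 = -1382479240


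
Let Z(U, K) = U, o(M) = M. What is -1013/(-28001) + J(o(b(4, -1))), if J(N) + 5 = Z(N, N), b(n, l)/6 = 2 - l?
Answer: 365026/28001 ≈ 13.036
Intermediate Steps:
b(n, l) = 12 - 6*l (b(n, l) = 6*(2 - l) = 12 - 6*l)
J(N) = -5 + N
-1013/(-28001) + J(o(b(4, -1))) = -1013/(-28001) + (-5 + (12 - 6*(-1))) = -1013*(-1/28001) + (-5 + (12 + 6)) = 1013/28001 + (-5 + 18) = 1013/28001 + 13 = 365026/28001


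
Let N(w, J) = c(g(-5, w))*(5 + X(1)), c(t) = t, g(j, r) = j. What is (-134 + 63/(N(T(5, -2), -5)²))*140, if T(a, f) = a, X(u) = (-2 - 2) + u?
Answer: -93359/5 ≈ -18672.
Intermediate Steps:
X(u) = -4 + u
N(w, J) = -10 (N(w, J) = -5*(5 + (-4 + 1)) = -5*(5 - 3) = -5*2 = -10)
(-134 + 63/(N(T(5, -2), -5)²))*140 = (-134 + 63/((-10)²))*140 = (-134 + 63/100)*140 = -13337/100*140 = -93359/5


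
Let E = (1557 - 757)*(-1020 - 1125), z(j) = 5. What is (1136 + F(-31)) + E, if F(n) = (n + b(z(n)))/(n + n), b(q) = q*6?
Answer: -106321567/62 ≈ -1.7149e+6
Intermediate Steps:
b(q) = 6*q
F(n) = (30 + n)/(2*n) (F(n) = (n + 6*5)/(n + n) = (n + 30)/((2*n)) = (30 + n)*(1/(2*n)) = (30 + n)/(2*n))
E = -1716000 (E = 800*(-2145) = -1716000)
(1136 + F(-31)) + E = (1136 + (1/2)*(30 - 31)/(-31)) - 1716000 = (1136 + (1/2)*(-1/31)*(-1)) - 1716000 = (1136 + 1/62) - 1716000 = 70433/62 - 1716000 = -106321567/62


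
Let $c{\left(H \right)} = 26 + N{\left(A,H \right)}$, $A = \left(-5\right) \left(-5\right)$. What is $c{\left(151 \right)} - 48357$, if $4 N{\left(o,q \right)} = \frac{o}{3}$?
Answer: $- \frac{579947}{12} \approx -48329.0$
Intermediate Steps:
$A = 25$
$N{\left(o,q \right)} = \frac{o}{12}$ ($N{\left(o,q \right)} = \frac{o \frac{1}{3}}{4} = \frac{\frac{1}{3} o}{4} = \frac{o}{12}$)
$c{\left(H \right)} = \frac{337}{12}$ ($c{\left(H \right)} = 26 + \frac{1}{12} \cdot 25 = 26 + \frac{25}{12} = \frac{337}{12}$)
$c{\left(151 \right)} - 48357 = \frac{337}{12} - 48357 = - \frac{579947}{12}$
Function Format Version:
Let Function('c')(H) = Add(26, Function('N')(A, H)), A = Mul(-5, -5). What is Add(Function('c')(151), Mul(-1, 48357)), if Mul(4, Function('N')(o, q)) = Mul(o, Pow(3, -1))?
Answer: Rational(-579947, 12) ≈ -48329.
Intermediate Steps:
A = 25
Function('N')(o, q) = Mul(Rational(1, 12), o) (Function('N')(o, q) = Mul(Rational(1, 4), Mul(o, Pow(3, -1))) = Mul(Rational(1, 4), Mul(o, Rational(1, 3))) = Mul(Rational(1, 4), Mul(Rational(1, 3), o)) = Mul(Rational(1, 12), o))
Function('c')(H) = Rational(337, 12) (Function('c')(H) = Add(26, Mul(Rational(1, 12), 25)) = Add(26, Rational(25, 12)) = Rational(337, 12))
Add(Function('c')(151), Mul(-1, 48357)) = Add(Rational(337, 12), Mul(-1, 48357)) = Add(Rational(337, 12), -48357) = Rational(-579947, 12)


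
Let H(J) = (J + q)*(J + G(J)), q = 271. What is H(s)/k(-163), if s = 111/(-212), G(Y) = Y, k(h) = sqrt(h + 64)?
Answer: 2121617*I*sqrt(11)/247192 ≈ 28.466*I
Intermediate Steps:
k(h) = sqrt(64 + h)
s = -111/212 (s = 111*(-1/212) = -111/212 ≈ -0.52359)
H(J) = 2*J*(271 + J) (H(J) = (J + 271)*(J + J) = (271 + J)*(2*J) = 2*J*(271 + J))
H(s)/k(-163) = (2*(-111/212)*(271 - 111/212))/(sqrt(64 - 163)) = (2*(-111/212)*(57341/212))/(sqrt(-99)) = -6364851*(-I*sqrt(11)/33)/22472 = -(-2121617)*I*sqrt(11)/247192 = 2121617*I*sqrt(11)/247192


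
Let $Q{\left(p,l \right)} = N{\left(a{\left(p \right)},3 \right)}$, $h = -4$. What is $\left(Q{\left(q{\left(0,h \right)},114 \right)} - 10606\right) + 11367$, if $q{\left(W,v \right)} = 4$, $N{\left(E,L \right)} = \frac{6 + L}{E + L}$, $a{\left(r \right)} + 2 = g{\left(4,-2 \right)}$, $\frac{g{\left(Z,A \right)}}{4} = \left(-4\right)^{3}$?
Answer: $\frac{64682}{85} \approx 760.96$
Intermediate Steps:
$g{\left(Z,A \right)} = -256$ ($g{\left(Z,A \right)} = 4 \left(-4\right)^{3} = 4 \left(-64\right) = -256$)
$a{\left(r \right)} = -258$ ($a{\left(r \right)} = -2 - 256 = -258$)
$N{\left(E,L \right)} = \frac{6 + L}{E + L}$
$Q{\left(p,l \right)} = - \frac{3}{85}$ ($Q{\left(p,l \right)} = \frac{6 + 3}{-258 + 3} = \frac{1}{-255} \cdot 9 = \left(- \frac{1}{255}\right) 9 = - \frac{3}{85}$)
$\left(Q{\left(q{\left(0,h \right)},114 \right)} - 10606\right) + 11367 = \left(- \frac{3}{85} - 10606\right) + 11367 = - \frac{901513}{85} + 11367 = \frac{64682}{85}$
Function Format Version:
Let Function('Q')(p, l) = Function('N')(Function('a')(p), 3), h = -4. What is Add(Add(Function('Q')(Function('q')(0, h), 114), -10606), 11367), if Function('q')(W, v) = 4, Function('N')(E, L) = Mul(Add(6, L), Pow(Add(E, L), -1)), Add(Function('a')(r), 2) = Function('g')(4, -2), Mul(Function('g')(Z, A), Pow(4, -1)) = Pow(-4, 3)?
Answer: Rational(64682, 85) ≈ 760.96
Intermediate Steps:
Function('g')(Z, A) = -256 (Function('g')(Z, A) = Mul(4, Pow(-4, 3)) = Mul(4, -64) = -256)
Function('a')(r) = -258 (Function('a')(r) = Add(-2, -256) = -258)
Function('N')(E, L) = Mul(Pow(Add(E, L), -1), Add(6, L))
Function('Q')(p, l) = Rational(-3, 85) (Function('Q')(p, l) = Mul(Pow(Add(-258, 3), -1), Add(6, 3)) = Mul(Pow(-255, -1), 9) = Mul(Rational(-1, 255), 9) = Rational(-3, 85))
Add(Add(Function('Q')(Function('q')(0, h), 114), -10606), 11367) = Add(Add(Rational(-3, 85), -10606), 11367) = Add(Rational(-901513, 85), 11367) = Rational(64682, 85)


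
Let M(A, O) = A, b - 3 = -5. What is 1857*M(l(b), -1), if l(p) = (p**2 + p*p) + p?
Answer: 11142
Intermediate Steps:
b = -2 (b = 3 - 5 = -2)
l(p) = p + 2*p**2 (l(p) = (p**2 + p**2) + p = 2*p**2 + p = p + 2*p**2)
1857*M(l(b), -1) = 1857*(-2*(1 + 2*(-2))) = 1857*(-2*(1 - 4)) = 1857*(-2*(-3)) = 1857*6 = 11142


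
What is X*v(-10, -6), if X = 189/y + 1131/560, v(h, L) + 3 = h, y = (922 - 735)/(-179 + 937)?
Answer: -1045696821/104720 ≈ -9985.6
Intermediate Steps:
y = 187/758 ≈ 0.24670
v(h, L) = -3 + h
X = 80438217/104720 (X = 189/(187/758) + 1131/560 = 189*(758/187) + 1131*(1/560) = 143262/187 + 1131/560 = 80438217/104720 ≈ 768.13)
X*v(-10, -6) = 80438217*(-3 - 10)/104720 = (80438217/104720)*(-13) = -1045696821/104720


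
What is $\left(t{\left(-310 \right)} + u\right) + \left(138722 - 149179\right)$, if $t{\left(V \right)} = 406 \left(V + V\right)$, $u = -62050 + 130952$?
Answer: $-193275$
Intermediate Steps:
$u = 68902$
$t{\left(V \right)} = 812 V$ ($t{\left(V \right)} = 406 \cdot 2 V = 812 V$)
$\left(t{\left(-310 \right)} + u\right) + \left(138722 - 149179\right) = \left(812 \left(-310\right) + 68902\right) + \left(138722 - 149179\right) = \left(-251720 + 68902\right) + \left(138722 - 149179\right) = -182818 - 10457 = -193275$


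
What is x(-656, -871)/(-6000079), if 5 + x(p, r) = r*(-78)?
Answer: -67933/6000079 ≈ -0.011322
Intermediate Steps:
x(p, r) = -5 - 78*r (x(p, r) = -5 + r*(-78) = -5 - 78*r)
x(-656, -871)/(-6000079) = (-5 - 78*(-871))/(-6000079) = (-5 + 67938)*(-1/6000079) = 67933*(-1/6000079) = -67933/6000079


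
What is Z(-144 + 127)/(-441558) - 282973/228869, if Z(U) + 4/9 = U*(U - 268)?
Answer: -1134519844675/909530441118 ≈ -1.2474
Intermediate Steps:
Z(U) = -4/9 + U*(-268 + U) (Z(U) = -4/9 + U*(U - 268) = -4/9 + U*(-268 + U))
Z(-144 + 127)/(-441558) - 282973/228869 = (-4/9 + (-144 + 127)² - 268*(-144 + 127))/(-441558) - 282973/228869 = (-4/9 + (-17)² - 268*(-17))*(-1/441558) - 282973*1/228869 = (-4/9 + 289 + 4556)*(-1/441558) - 282973/228869 = (43601/9)*(-1/441558) - 282973/228869 = -43601/3974022 - 282973/228869 = -1134519844675/909530441118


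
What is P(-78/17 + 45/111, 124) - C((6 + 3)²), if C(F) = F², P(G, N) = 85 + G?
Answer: -4076035/629 ≈ -6480.2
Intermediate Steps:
P(-78/17 + 45/111, 124) - C((6 + 3)²) = (85 + (-78/17 + 45/111)) - ((6 + 3)²)² = (85 + (-78*1/17 + 45*(1/111))) - (9²)² = (85 + (-78/17 + 15/37)) - 1*81² = (85 - 2631/629) - 1*6561 = 50834/629 - 6561 = -4076035/629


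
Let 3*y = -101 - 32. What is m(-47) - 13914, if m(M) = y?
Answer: -41875/3 ≈ -13958.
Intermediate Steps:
y = -133/3 (y = (-101 - 32)/3 = (⅓)*(-133) = -133/3 ≈ -44.333)
m(M) = -133/3
m(-47) - 13914 = -133/3 - 13914 = -41875/3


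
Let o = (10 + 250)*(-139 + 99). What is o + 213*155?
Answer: 22615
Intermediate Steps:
o = -10400 (o = 260*(-40) = -10400)
o + 213*155 = -10400 + 213*155 = -10400 + 33015 = 22615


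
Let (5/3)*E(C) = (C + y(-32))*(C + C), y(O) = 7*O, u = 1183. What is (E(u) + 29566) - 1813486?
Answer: -2112618/5 ≈ -4.2252e+5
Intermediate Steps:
E(C) = 6*C*(-224 + C)/5 (E(C) = 3*((C + 7*(-32))*(C + C))/5 = 3*((C - 224)*(2*C))/5 = 3*((-224 + C)*(2*C))/5 = 3*(2*C*(-224 + C))/5 = 6*C*(-224 + C)/5)
(E(u) + 29566) - 1813486 = ((6/5)*1183*(-224 + 1183) + 29566) - 1813486 = ((6/5)*1183*959 + 29566) - 1813486 = (6806982/5 + 29566) - 1813486 = 6954812/5 - 1813486 = -2112618/5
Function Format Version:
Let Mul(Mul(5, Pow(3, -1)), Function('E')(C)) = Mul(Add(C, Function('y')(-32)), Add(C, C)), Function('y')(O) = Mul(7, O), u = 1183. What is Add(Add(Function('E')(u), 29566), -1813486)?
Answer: Rational(-2112618, 5) ≈ -4.2252e+5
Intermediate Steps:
Function('E')(C) = Mul(Rational(6, 5), C, Add(-224, C)) (Function('E')(C) = Mul(Rational(3, 5), Mul(Add(C, Mul(7, -32)), Add(C, C))) = Mul(Rational(3, 5), Mul(Add(C, -224), Mul(2, C))) = Mul(Rational(3, 5), Mul(Add(-224, C), Mul(2, C))) = Mul(Rational(3, 5), Mul(2, C, Add(-224, C))) = Mul(Rational(6, 5), C, Add(-224, C)))
Add(Add(Function('E')(u), 29566), -1813486) = Add(Add(Mul(Rational(6, 5), 1183, Add(-224, 1183)), 29566), -1813486) = Add(Add(Mul(Rational(6, 5), 1183, 959), 29566), -1813486) = Add(Add(Rational(6806982, 5), 29566), -1813486) = Add(Rational(6954812, 5), -1813486) = Rational(-2112618, 5)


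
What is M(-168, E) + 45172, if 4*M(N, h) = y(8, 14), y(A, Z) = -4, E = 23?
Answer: 45171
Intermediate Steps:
M(N, h) = -1 (M(N, h) = (¼)*(-4) = -1)
M(-168, E) + 45172 = -1 + 45172 = 45171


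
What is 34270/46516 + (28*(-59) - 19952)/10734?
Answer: -159269371/124825686 ≈ -1.2759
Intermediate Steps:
34270/46516 + (28*(-59) - 19952)/10734 = 34270*(1/46516) + (-1652 - 19952)*(1/10734) = 17135/23258 - 21604*1/10734 = 17135/23258 - 10802/5367 = -159269371/124825686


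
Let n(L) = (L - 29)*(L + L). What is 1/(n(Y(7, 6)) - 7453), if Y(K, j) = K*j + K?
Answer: -1/5493 ≈ -0.00018205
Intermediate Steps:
Y(K, j) = K + K*j
n(L) = 2*L*(-29 + L) (n(L) = (-29 + L)*(2*L) = 2*L*(-29 + L))
1/(n(Y(7, 6)) - 7453) = 1/(2*(7*(1 + 6))*(-29 + 7*(1 + 6)) - 7453) = 1/(2*(7*7)*(-29 + 7*7) - 7453) = 1/(2*49*(-29 + 49) - 7453) = 1/(2*49*20 - 7453) = 1/(1960 - 7453) = 1/(-5493) = -1/5493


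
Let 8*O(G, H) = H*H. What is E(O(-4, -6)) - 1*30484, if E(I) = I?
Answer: -60959/2 ≈ -30480.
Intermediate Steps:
O(G, H) = H**2/8 (O(G, H) = (H*H)/8 = H**2/8)
E(O(-4, -6)) - 1*30484 = (1/8)*(-6)**2 - 1*30484 = (1/8)*36 - 30484 = 9/2 - 30484 = -60959/2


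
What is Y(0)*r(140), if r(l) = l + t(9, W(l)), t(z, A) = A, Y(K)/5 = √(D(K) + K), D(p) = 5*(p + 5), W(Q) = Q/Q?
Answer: 3525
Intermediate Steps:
W(Q) = 1
D(p) = 25 + 5*p (D(p) = 5*(5 + p) = 25 + 5*p)
Y(K) = 5*√(25 + 6*K) (Y(K) = 5*√((25 + 5*K) + K) = 5*√(25 + 6*K))
r(l) = 1 + l (r(l) = l + 1 = 1 + l)
Y(0)*r(140) = (5*√(25 + 6*0))*(1 + 140) = (5*√(25 + 0))*141 = (5*√25)*141 = (5*5)*141 = 25*141 = 3525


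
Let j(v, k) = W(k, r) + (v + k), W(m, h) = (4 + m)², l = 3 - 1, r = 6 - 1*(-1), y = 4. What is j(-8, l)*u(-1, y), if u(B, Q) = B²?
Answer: 30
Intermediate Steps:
r = 7 (r = 6 + 1 = 7)
l = 2
j(v, k) = k + v + (4 + k)² (j(v, k) = (4 + k)² + (v + k) = (4 + k)² + (k + v) = k + v + (4 + k)²)
j(-8, l)*u(-1, y) = (2 - 8 + (4 + 2)²)*(-1)² = (2 - 8 + 6²)*1 = (2 - 8 + 36)*1 = 30*1 = 30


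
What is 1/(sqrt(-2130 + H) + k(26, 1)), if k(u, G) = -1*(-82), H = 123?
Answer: 82/8731 - 3*I*sqrt(223)/8731 ≈ 0.0093918 - 0.0051311*I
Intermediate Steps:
k(u, G) = 82
1/(sqrt(-2130 + H) + k(26, 1)) = 1/(sqrt(-2130 + 123) + 82) = 1/(sqrt(-2007) + 82) = 1/(3*I*sqrt(223) + 82) = 1/(82 + 3*I*sqrt(223))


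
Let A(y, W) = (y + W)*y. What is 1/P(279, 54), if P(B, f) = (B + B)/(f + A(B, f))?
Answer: 10329/62 ≈ 166.60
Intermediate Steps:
A(y, W) = y*(W + y) (A(y, W) = (W + y)*y = y*(W + y))
P(B, f) = 2*B/(f + B*(B + f)) (P(B, f) = (B + B)/(f + B*(f + B)) = (2*B)/(f + B*(B + f)) = 2*B/(f + B*(B + f)))
1/P(279, 54) = 1/(2*279/(54 + 279*(279 + 54))) = 1/(2*279/(54 + 279*333)) = 1/(2*279/(54 + 92907)) = 1/(2*279/92961) = 1/(2*279*(1/92961)) = 1/(62/10329) = 10329/62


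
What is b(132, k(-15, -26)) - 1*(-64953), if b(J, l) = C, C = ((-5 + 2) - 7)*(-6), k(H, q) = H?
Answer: 65013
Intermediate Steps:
C = 60 (C = (-3 - 7)*(-6) = -10*(-6) = 60)
b(J, l) = 60
b(132, k(-15, -26)) - 1*(-64953) = 60 - 1*(-64953) = 60 + 64953 = 65013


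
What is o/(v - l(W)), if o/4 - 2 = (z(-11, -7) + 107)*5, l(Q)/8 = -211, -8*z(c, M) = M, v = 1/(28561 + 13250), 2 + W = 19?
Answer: 181083441/141153938 ≈ 1.2829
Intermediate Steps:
W = 17 (W = -2 + 19 = 17)
v = 1/41811 ≈ 2.3917e-5
z(c, M) = -M/8
l(Q) = -1688 (l(Q) = 8*(-211) = -1688)
o = 4331/2 (o = 8 + 4*((-⅛*(-7) + 107)*5) = 8 + 4*((7/8 + 107)*5) = 8 + 4*((863/8)*5) = 8 + 4*(4315/8) = 8 + 4315/2 = 4331/2 ≈ 2165.5)
o/(v - l(W)) = 4331/(2*(1/41811 - 1*(-1688))) = 4331/(2*(1/41811 + 1688)) = 4331/(2*(70576969/41811)) = (4331/2)*(41811/70576969) = 181083441/141153938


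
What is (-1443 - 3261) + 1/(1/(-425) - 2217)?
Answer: -4432231529/942226 ≈ -4704.0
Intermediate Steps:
(-1443 - 3261) + 1/(1/(-425) - 2217) = -4704 + 1/(-1/425 - 2217) = -4704 + 1/(-942226/425) = -4704 - 425/942226 = -4432231529/942226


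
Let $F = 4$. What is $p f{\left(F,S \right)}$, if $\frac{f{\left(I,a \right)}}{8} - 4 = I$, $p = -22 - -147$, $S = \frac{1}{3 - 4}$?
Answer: $8000$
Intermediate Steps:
$S = -1$ ($S = \frac{1}{-1} = -1$)
$p = 125$ ($p = -22 + 147 = 125$)
$f{\left(I,a \right)} = 32 + 8 I$
$p f{\left(F,S \right)} = 125 \left(32 + 8 \cdot 4\right) = 125 \left(32 + 32\right) = 125 \cdot 64 = 8000$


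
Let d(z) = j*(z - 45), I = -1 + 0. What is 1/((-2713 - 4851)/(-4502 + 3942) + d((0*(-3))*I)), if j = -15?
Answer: 140/96391 ≈ 0.0014524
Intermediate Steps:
I = -1
d(z) = 675 - 15*z (d(z) = -15*(z - 45) = -15*(-45 + z) = 675 - 15*z)
1/((-2713 - 4851)/(-4502 + 3942) + d((0*(-3))*I)) = 1/((-2713 - 4851)/(-4502 + 3942) + (675 - 15*0*(-3)*(-1))) = 1/(-7564/(-560) + (675 - 0*(-1))) = 1/(-7564*(-1/560) + (675 - 15*0)) = 1/(1891/140 + (675 + 0)) = 1/(1891/140 + 675) = 1/(96391/140) = 140/96391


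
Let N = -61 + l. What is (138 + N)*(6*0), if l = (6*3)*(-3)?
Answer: 0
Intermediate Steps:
l = -54 (l = 18*(-3) = -54)
N = -115 (N = -61 - 54 = -115)
(138 + N)*(6*0) = (138 - 115)*(6*0) = 23*0 = 0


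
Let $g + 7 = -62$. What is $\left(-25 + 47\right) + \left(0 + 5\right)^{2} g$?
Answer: $-1703$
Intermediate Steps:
$g = -69$ ($g = -7 - 62 = -69$)
$\left(-25 + 47\right) + \left(0 + 5\right)^{2} g = \left(-25 + 47\right) + \left(0 + 5\right)^{2} \left(-69\right) = 22 + 5^{2} \left(-69\right) = 22 + 25 \left(-69\right) = 22 - 1725 = -1703$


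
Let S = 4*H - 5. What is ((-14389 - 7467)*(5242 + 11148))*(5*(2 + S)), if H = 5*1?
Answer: -30448686400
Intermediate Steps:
H = 5
S = 15 (S = 4*5 - 5 = 20 - 5 = 15)
((-14389 - 7467)*(5242 + 11148))*(5*(2 + S)) = ((-14389 - 7467)*(5242 + 11148))*(5*(2 + 15)) = (-21856*16390)*(5*17) = -358219840*85 = -30448686400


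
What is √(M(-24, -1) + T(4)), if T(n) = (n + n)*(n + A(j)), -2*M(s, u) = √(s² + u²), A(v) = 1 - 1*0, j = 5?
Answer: √(160 - 2*√577)/2 ≈ 5.2905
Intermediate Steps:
A(v) = 1 (A(v) = 1 + 0 = 1)
M(s, u) = -√(s² + u²)/2
T(n) = 2*n*(1 + n) (T(n) = (n + n)*(n + 1) = (2*n)*(1 + n) = 2*n*(1 + n))
√(M(-24, -1) + T(4)) = √(-√((-24)² + (-1)²)/2 + 2*4*(1 + 4)) = √(-√(576 + 1)/2 + 2*4*5) = √(-√577/2 + 40) = √(40 - √577/2)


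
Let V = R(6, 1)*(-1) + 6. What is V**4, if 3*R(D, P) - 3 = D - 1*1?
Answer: 10000/81 ≈ 123.46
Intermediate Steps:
R(D, P) = 2/3 + D/3 (R(D, P) = 1 + (D - 1*1)/3 = 1 + (D - 1)/3 = 1 + (-1 + D)/3 = 1 + (-1/3 + D/3) = 2/3 + D/3)
V = 10/3 (V = (2/3 + (1/3)*6)*(-1) + 6 = (2/3 + 2)*(-1) + 6 = (8/3)*(-1) + 6 = -8/3 + 6 = 10/3 ≈ 3.3333)
V**4 = (10/3)**4 = 10000/81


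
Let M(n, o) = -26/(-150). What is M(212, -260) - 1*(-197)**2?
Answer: -2910662/75 ≈ -38809.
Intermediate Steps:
M(n, o) = 13/75 (M(n, o) = -26*(-1/150) = 13/75)
M(212, -260) - 1*(-197)**2 = 13/75 - 1*(-197)**2 = 13/75 - 1*38809 = 13/75 - 38809 = -2910662/75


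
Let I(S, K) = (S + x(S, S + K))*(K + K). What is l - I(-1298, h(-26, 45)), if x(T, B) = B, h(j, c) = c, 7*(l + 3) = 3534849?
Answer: 5141958/7 ≈ 7.3457e+5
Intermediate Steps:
l = 3534828/7 (l = -3 + (1/7)*3534849 = -3 + 3534849/7 = 3534828/7 ≈ 5.0498e+5)
I(S, K) = 2*K*(K + 2*S) (I(S, K) = (S + (S + K))*(K + K) = (S + (K + S))*(2*K) = (K + 2*S)*(2*K) = 2*K*(K + 2*S))
l - I(-1298, h(-26, 45)) = 3534828/7 - 2*45*(45 + 2*(-1298)) = 3534828/7 - 2*45*(45 - 2596) = 3534828/7 - 2*45*(-2551) = 3534828/7 - 1*(-229590) = 3534828/7 + 229590 = 5141958/7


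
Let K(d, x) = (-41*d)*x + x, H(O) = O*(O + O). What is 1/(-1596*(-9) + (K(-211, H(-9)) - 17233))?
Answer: 1/1398755 ≈ 7.1492e-7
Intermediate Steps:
H(O) = 2*O² (H(O) = O*(2*O) = 2*O²)
K(d, x) = x - 41*d*x (K(d, x) = -41*d*x + x = x - 41*d*x)
1/(-1596*(-9) + (K(-211, H(-9)) - 17233)) = 1/(-1596*(-9) + ((2*(-9)²)*(1 - 41*(-211)) - 17233)) = 1/(14364 + ((2*81)*(1 + 8651) - 17233)) = 1/(14364 + (162*8652 - 17233)) = 1/(14364 + (1401624 - 17233)) = 1/(14364 + 1384391) = 1/1398755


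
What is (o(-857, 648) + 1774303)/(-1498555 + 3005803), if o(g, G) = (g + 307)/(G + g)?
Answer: 11237269/9545904 ≈ 1.1772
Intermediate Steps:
o(g, G) = (307 + g)/(G + g)
(o(-857, 648) + 1774303)/(-1498555 + 3005803) = ((307 - 857)/(648 - 857) + 1774303)/(-1498555 + 3005803) = (-550/(-209) + 1774303)/1507248 = (-1/209*(-550) + 1774303)*(1/1507248) = (50/19 + 1774303)*(1/1507248) = (33711807/19)*(1/1507248) = 11237269/9545904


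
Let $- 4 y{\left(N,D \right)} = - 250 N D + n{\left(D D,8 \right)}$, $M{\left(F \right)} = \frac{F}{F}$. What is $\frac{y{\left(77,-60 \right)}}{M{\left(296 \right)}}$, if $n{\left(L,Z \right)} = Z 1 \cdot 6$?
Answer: $-288762$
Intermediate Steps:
$n{\left(L,Z \right)} = 6 Z$ ($n{\left(L,Z \right)} = Z 6 = 6 Z$)
$M{\left(F \right)} = 1$
$y{\left(N,D \right)} = -12 + \frac{125 D N}{2}$ ($y{\left(N,D \right)} = - \frac{- 250 N D + 6 \cdot 8}{4} = - \frac{- 250 D N + 48}{4} = - \frac{48 - 250 D N}{4} = -12 + \frac{125 D N}{2}$)
$\frac{y{\left(77,-60 \right)}}{M{\left(296 \right)}} = \frac{-12 + \frac{125}{2} \left(-60\right) 77}{1} = \left(-12 - 288750\right) 1 = \left(-288762\right) 1 = -288762$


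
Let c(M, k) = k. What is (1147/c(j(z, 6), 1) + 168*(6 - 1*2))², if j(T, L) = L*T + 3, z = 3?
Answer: 3308761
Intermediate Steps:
j(T, L) = 3 + L*T
(1147/c(j(z, 6), 1) + 168*(6 - 1*2))² = (1147/1 + 168*(6 - 1*2))² = (1147*1 + 168*(6 - 2))² = (1147 + 168*4)² = (1147 + 672)² = 1819² = 3308761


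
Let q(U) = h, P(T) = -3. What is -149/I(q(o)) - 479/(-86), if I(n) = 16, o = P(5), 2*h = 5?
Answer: -2575/688 ≈ -3.7427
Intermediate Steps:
h = 5/2 (h = (1/2)*5 = 5/2 ≈ 2.5000)
o = -3
q(U) = 5/2
-149/I(q(o)) - 479/(-86) = -149/16 - 479/(-86) = -149*1/16 - 479*(-1/86) = -149/16 + 479/86 = -2575/688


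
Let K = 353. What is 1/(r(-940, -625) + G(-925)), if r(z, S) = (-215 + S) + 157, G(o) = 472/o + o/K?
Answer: -326525/224038816 ≈ -0.0014574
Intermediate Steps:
G(o) = 472/o + o/353
r(z, S) = -58 + S
1/(r(-940, -625) + G(-925)) = 1/((-58 - 625) + (472/(-925) + (1/353)*(-925))) = 1/(-683 + (472*(-1/925) - 925/353)) = 1/(-683 + (-472/925 - 925/353)) = 1/(-683 - 1022241/326525) = 1/(-224038816/326525) = -326525/224038816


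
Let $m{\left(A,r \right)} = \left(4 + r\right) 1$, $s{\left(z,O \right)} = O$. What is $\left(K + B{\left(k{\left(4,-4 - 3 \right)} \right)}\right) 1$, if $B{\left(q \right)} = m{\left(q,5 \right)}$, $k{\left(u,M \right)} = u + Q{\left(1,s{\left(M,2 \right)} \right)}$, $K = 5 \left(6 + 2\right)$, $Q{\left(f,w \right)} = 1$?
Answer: $49$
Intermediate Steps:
$K = 40$ ($K = 5 \cdot 8 = 40$)
$m{\left(A,r \right)} = 4 + r$
$k{\left(u,M \right)} = 1 + u$ ($k{\left(u,M \right)} = u + 1 = 1 + u$)
$B{\left(q \right)} = 9$ ($B{\left(q \right)} = 4 + 5 = 9$)
$\left(K + B{\left(k{\left(4,-4 - 3 \right)} \right)}\right) 1 = \left(40 + 9\right) 1 = 49 \cdot 1 = 49$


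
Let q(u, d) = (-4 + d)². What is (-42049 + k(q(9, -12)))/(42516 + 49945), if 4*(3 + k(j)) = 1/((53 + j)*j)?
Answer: -13305925631/29256139776 ≈ -0.45481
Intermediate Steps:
k(j) = -3 + 1/(4*j*(53 + j)) (k(j) = -3 + (1/((53 + j)*j))/4 = -3 + (1/(j*(53 + j)))/4 = -3 + 1/(4*j*(53 + j)))
(-42049 + k(q(9, -12)))/(42516 + 49945) = (-42049 + (1 - 636*(-4 - 12)² - 12*(-4 - 12)⁴)/(4*((-4 - 12)²)*(53 + (-4 - 12)²)))/(42516 + 49945) = (-42049 + (1 - 636*(-16)² - 12*((-16)²)²)/(4*((-16)²)*(53 + (-16)²)))/92461 = (-42049 + (¼)*(1 - 636*256 - 12*256²)/(256*(53 + 256)))*(1/92461) = (-42049 + (¼)*(1/256)*(1 - 162816 - 12*65536)/309)*(1/92461) = (-42049 + (¼)*(1/256)*(1/309)*(1 - 162816 - 786432))*(1/92461) = (-42049 + (¼)*(1/256)*(1/309)*(-949247))*(1/92461) = (-42049 - 949247/316416)*(1/92461) = -13305925631/316416*1/92461 = -13305925631/29256139776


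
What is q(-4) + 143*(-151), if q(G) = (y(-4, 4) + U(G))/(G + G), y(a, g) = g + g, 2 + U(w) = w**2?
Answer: -86383/4 ≈ -21596.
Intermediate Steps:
U(w) = -2 + w**2
y(a, g) = 2*g
q(G) = (6 + G**2)/(2*G) (q(G) = (2*4 + (-2 + G**2))/(G + G) = (8 + (-2 + G**2))/((2*G)) = (6 + G**2)*(1/(2*G)) = (6 + G**2)/(2*G))
q(-4) + 143*(-151) = ((1/2)*(-4) + 3/(-4)) + 143*(-151) = (-2 + 3*(-1/4)) - 21593 = (-2 - 3/4) - 21593 = -11/4 - 21593 = -86383/4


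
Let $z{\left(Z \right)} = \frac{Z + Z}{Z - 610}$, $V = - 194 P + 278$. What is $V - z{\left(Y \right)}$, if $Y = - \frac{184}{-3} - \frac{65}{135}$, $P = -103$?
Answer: $\frac{300398306}{14827} \approx 20260.0$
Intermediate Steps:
$Y = \frac{1643}{27}$ ($Y = \left(-184\right) \left(- \frac{1}{3}\right) - \frac{13}{27} = \frac{184}{3} - \frac{13}{27} = \frac{1643}{27} \approx 60.852$)
$V = 20260$ ($V = \left(-194\right) \left(-103\right) + 278 = 19982 + 278 = 20260$)
$z{\left(Z \right)} = \frac{2 Z}{-610 + Z}$
$V - z{\left(Y \right)} = 20260 - 2 \cdot \frac{1643}{27} \frac{1}{-610 + \frac{1643}{27}} = 20260 - 2 \cdot \frac{1643}{27} \frac{1}{- \frac{14827}{27}} = 20260 - 2 \cdot \frac{1643}{27} \left(- \frac{27}{14827}\right) = 20260 - - \frac{3286}{14827} = 20260 + \frac{3286}{14827} = \frac{300398306}{14827}$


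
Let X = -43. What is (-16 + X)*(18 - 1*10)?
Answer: -472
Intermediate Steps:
(-16 + X)*(18 - 1*10) = (-16 - 43)*(18 - 1*10) = -59*(18 - 10) = -59*8 = -472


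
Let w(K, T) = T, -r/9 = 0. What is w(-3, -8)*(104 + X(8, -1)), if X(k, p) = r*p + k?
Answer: -896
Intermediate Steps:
r = 0 (r = -9*0 = 0)
X(k, p) = k (X(k, p) = 0*p + k = 0 + k = k)
w(-3, -8)*(104 + X(8, -1)) = -8*(104 + 8) = -8*112 = -896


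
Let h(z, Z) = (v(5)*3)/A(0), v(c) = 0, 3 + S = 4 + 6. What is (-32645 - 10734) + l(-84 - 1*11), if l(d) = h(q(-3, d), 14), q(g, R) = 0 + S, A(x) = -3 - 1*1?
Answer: -43379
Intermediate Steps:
S = 7 (S = -3 + (4 + 6) = -3 + 10 = 7)
A(x) = -4 (A(x) = -3 - 1 = -4)
q(g, R) = 7 (q(g, R) = 0 + 7 = 7)
h(z, Z) = 0 (h(z, Z) = (0*3)/(-4) = 0*(-1/4) = 0)
l(d) = 0
(-32645 - 10734) + l(-84 - 1*11) = (-32645 - 10734) + 0 = -43379 + 0 = -43379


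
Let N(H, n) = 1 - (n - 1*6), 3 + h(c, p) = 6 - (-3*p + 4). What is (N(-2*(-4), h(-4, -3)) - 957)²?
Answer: 883600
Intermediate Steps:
h(c, p) = -1 + 3*p (h(c, p) = -3 + (6 - (-3*p + 4)) = -3 + (6 - (4 - 3*p)) = -3 + (6 + (-4 + 3*p)) = -3 + (2 + 3*p) = -1 + 3*p)
N(H, n) = 7 - n (N(H, n) = 1 - (n - 6) = 1 - (-6 + n) = 1 + (6 - n) = 7 - n)
(N(-2*(-4), h(-4, -3)) - 957)² = ((7 - (-1 + 3*(-3))) - 957)² = ((7 - (-1 - 9)) - 957)² = ((7 - 1*(-10)) - 957)² = ((7 + 10) - 957)² = (17 - 957)² = (-940)² = 883600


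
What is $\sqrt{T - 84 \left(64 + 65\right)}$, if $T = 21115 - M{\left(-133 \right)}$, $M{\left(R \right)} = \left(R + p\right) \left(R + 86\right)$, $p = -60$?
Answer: $2 \sqrt{302} \approx 34.756$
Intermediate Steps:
$M{\left(R \right)} = \left(-60 + R\right) \left(86 + R\right)$ ($M{\left(R \right)} = \left(R - 60\right) \left(R + 86\right) = \left(-60 + R\right) \left(86 + R\right)$)
$T = 12044$ ($T = 21115 - \left(-5160 + \left(-133\right)^{2} + 26 \left(-133\right)\right) = 21115 - \left(-5160 + 17689 - 3458\right) = 21115 - 9071 = 12044$)
$\sqrt{T - 84 \left(64 + 65\right)} = \sqrt{12044 - 84 \left(64 + 65\right)} = \sqrt{12044 - 10836} = \sqrt{1208} = 2 \sqrt{302}$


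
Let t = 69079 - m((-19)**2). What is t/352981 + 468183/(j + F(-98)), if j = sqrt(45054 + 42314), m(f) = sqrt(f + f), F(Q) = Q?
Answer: 8100411402305/13724607242 - 19*sqrt(2)/352981 + 468183*sqrt(21842)/38882 ≈ 2369.8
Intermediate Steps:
m(f) = sqrt(2)*sqrt(f) (m(f) = sqrt(2*f) = sqrt(2)*sqrt(f))
j = 2*sqrt(21842) (j = sqrt(87368) = 2*sqrt(21842) ≈ 295.58)
t = 69079 - 19*sqrt(2) (t = 69079 - sqrt(2)*sqrt((-19)**2) = 69079 - sqrt(2)*sqrt(361) = 69079 - sqrt(2)*19 = 69079 - 19*sqrt(2) ≈ 69052.)
t/352981 + 468183/(j + F(-98)) = (69079 - 19*sqrt(2))/352981 + 468183/(2*sqrt(21842) - 98) = (69079 - 19*sqrt(2))*(1/352981) + 468183/(-98 + 2*sqrt(21842)) = (69079/352981 - 19*sqrt(2)/352981) + 468183/(-98 + 2*sqrt(21842)) = 69079/352981 + 468183/(-98 + 2*sqrt(21842)) - 19*sqrt(2)/352981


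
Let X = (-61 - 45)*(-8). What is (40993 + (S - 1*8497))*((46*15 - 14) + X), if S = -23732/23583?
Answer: 389295353488/7861 ≈ 4.9522e+7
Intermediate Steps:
S = -23732/23583 (S = -23732*1/23583 = -23732/23583 ≈ -1.0063)
X = 848 (X = -106*(-8) = 848)
(40993 + (S - 1*8497))*((46*15 - 14) + X) = (40993 + (-23732/23583 - 1*8497))*((46*15 - 14) + 848) = (40993 + (-23732/23583 - 8497))*((690 - 14) + 848) = (40993 - 200408483/23583)*(676 + 848) = (766329436/23583)*1524 = 389295353488/7861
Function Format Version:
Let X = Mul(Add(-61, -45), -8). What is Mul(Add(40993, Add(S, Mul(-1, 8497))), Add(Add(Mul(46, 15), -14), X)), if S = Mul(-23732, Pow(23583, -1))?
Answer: Rational(389295353488, 7861) ≈ 4.9522e+7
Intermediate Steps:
S = Rational(-23732, 23583) (S = Mul(-23732, Rational(1, 23583)) = Rational(-23732, 23583) ≈ -1.0063)
X = 848 (X = Mul(-106, -8) = 848)
Mul(Add(40993, Add(S, Mul(-1, 8497))), Add(Add(Mul(46, 15), -14), X)) = Mul(Add(40993, Add(Rational(-23732, 23583), Mul(-1, 8497))), Add(Add(Mul(46, 15), -14), 848)) = Mul(Add(40993, Add(Rational(-23732, 23583), -8497)), Add(Add(690, -14), 848)) = Mul(Add(40993, Rational(-200408483, 23583)), Add(676, 848)) = Mul(Rational(766329436, 23583), 1524) = Rational(389295353488, 7861)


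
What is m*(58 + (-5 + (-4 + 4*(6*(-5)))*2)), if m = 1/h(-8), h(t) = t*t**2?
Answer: 195/512 ≈ 0.38086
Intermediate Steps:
h(t) = t**3
m = -1/512 (m = 1/((-8)**3) = 1/(-512) = -1/512 ≈ -0.0019531)
m*(58 + (-5 + (-4 + 4*(6*(-5)))*2)) = -(58 + (-5 + (-4 + 4*(6*(-5)))*2))/512 = -(58 + (-5 + (-4 + 4*(-30))*2))/512 = -(58 + (-5 + (-4 - 120)*2))/512 = -(58 + (-5 - 124*2))/512 = -(58 + (-5 - 248))/512 = -(58 - 253)/512 = -1/512*(-195) = 195/512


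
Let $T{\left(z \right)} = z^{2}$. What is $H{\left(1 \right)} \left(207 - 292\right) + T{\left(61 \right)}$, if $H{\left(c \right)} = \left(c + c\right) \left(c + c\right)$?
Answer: $3381$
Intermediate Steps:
$H{\left(c \right)} = 4 c^{2}$ ($H{\left(c \right)} = 2 c 2 c = 4 c^{2}$)
$H{\left(1 \right)} \left(207 - 292\right) + T{\left(61 \right)} = 4 \cdot 1^{2} \left(207 - 292\right) + 61^{2} = 4 \cdot 1 \left(-85\right) + 3721 = 4 \left(-85\right) + 3721 = -340 + 3721 = 3381$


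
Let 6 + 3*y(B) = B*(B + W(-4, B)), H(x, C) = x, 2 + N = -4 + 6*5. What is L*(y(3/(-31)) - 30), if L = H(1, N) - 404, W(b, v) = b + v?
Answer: 398086/31 ≈ 12841.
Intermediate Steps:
N = 24 (N = -2 + (-4 + 6*5) = -2 + (-4 + 30) = -2 + 26 = 24)
y(B) = -2 + B*(-4 + 2*B)/3 (y(B) = -2 + (B*(B + (-4 + B)))/3 = -2 + (B*(-4 + 2*B))/3 = -2 + B*(-4 + 2*B)/3)
L = -403 (L = 1 - 404 = -403)
L*(y(3/(-31)) - 30) = -403*((-2 + (3/(-31))²/3 + (3/(-31))*(-4 + 3/(-31))/3) - 30) = -403*((-2 + (3*(-1/31))²/3 + (3*(-1/31))*(-4 + 3*(-1/31))/3) - 30) = -403*((-2 + (-3/31)²/3 + (⅓)*(-3/31)*(-4 - 3/31)) - 30) = -403*((-2 + (⅓)*(9/961) + (⅓)*(-3/31)*(-127/31)) - 30) = -403*((-2 + 3/961 + 127/961) - 30) = -403*(-1792/961 - 30) = -403*(-30622/961) = 398086/31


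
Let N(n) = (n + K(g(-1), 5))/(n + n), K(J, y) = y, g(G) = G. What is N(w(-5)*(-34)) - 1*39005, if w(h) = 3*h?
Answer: -7956917/204 ≈ -39005.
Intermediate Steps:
N(n) = (5 + n)/(2*n) (N(n) = (n + 5)/(n + n) = (5 + n)/((2*n)) = (5 + n)*(1/(2*n)) = (5 + n)/(2*n))
N(w(-5)*(-34)) - 1*39005 = (5 + (3*(-5))*(-34))/(2*(((3*(-5))*(-34)))) - 1*39005 = (5 - 15*(-34))/(2*((-15*(-34)))) - 39005 = (1/2)*(5 + 510)/510 - 39005 = (1/2)*(1/510)*515 - 39005 = 103/204 - 39005 = -7956917/204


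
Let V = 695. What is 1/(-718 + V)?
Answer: -1/23 ≈ -0.043478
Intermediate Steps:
1/(-718 + V) = 1/(-718 + 695) = 1/(-23) = -1/23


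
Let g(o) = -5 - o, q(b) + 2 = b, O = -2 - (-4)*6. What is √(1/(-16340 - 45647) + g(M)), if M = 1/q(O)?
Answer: I*√1940412224045/619870 ≈ 2.2472*I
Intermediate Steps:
O = 22 (O = -2 - 1*(-24) = -2 + 24 = 22)
q(b) = -2 + b
M = 1/20 (M = 1/(-2 + 22) = 1/20 ≈ 0.050000)
√(1/(-16340 - 45647) + g(M)) = √(1/(-16340 - 45647) + (-5 - 1*1/20)) = √(1/(-61987) + (-5 - 1/20)) = √(-1/61987 - 101/20) = √(-6260707/1239740) = I*√1940412224045/619870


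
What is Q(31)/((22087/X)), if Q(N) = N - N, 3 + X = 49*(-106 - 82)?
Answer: 0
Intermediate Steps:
X = -9215 (X = -3 + 49*(-106 - 82) = -3 + 49*(-188) = -3 - 9212 = -9215)
Q(N) = 0
Q(31)/((22087/X)) = 0/((22087/(-9215))) = 0/((22087*(-1/9215))) = 0/(-22087/9215) = 0*(-9215/22087) = 0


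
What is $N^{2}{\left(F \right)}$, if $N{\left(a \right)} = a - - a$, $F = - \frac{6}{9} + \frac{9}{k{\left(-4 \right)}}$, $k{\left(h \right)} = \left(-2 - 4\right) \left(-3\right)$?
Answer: $\frac{1}{9} \approx 0.11111$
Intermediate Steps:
$k{\left(h \right)} = 18$ ($k{\left(h \right)} = \left(-6\right) \left(-3\right) = 18$)
$F = - \frac{1}{6}$ ($F = - \frac{6}{9} + \frac{9}{18} = \left(-6\right) \frac{1}{9} + 9 \cdot \frac{1}{18} = - \frac{2}{3} + \frac{1}{2} = - \frac{1}{6} \approx -0.16667$)
$N{\left(a \right)} = 2 a$ ($N{\left(a \right)} = a + a = 2 a$)
$N^{2}{\left(F \right)} = \left(2 \left(- \frac{1}{6}\right)\right)^{2} = \left(- \frac{1}{3}\right)^{2} = \frac{1}{9}$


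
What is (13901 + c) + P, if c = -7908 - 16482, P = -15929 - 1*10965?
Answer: -37383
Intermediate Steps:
P = -26894 (P = -15929 - 10965 = -26894)
c = -24390
(13901 + c) + P = (13901 - 24390) - 26894 = -10489 - 26894 = -37383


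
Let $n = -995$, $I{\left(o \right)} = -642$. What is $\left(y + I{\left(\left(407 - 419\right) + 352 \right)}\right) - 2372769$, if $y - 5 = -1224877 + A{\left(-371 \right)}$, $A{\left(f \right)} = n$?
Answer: $-3599278$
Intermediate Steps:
$A{\left(f \right)} = -995$
$y = -1225867$ ($y = 5 - 1225872 = -1225867$)
$\left(y + I{\left(\left(407 - 419\right) + 352 \right)}\right) - 2372769 = \left(-1225867 - 642\right) - 2372769 = -1226509 - 2372769 = -3599278$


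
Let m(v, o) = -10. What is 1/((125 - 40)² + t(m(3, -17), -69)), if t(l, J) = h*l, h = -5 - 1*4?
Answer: 1/7315 ≈ 0.00013671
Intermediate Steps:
h = -9 (h = -5 - 4 = -9)
t(l, J) = -9*l
1/((125 - 40)² + t(m(3, -17), -69)) = 1/((125 - 40)² - 9*(-10)) = 1/(85² + 90) = 1/(7225 + 90) = 1/7315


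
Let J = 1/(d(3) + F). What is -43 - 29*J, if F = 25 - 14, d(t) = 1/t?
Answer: -1549/34 ≈ -45.559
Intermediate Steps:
d(t) = 1/t
F = 11
J = 3/34 (J = 1/(1/3 + 11) = 1/(⅓ + 11) = 1/(34/3) = 3/34 ≈ 0.088235)
-43 - 29*J = -43 - 29*3/34 = -43 - 87/34 = -1549/34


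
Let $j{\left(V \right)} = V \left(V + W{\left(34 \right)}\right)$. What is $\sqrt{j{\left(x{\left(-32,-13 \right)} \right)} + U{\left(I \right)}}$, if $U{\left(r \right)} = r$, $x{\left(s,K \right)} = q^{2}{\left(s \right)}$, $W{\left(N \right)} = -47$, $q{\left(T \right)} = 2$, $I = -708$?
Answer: $4 i \sqrt{55} \approx 29.665 i$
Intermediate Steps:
$x{\left(s,K \right)} = 4$ ($x{\left(s,K \right)} = 2^{2} = 4$)
$j{\left(V \right)} = V \left(-47 + V\right)$ ($j{\left(V \right)} = V \left(V - 47\right) = V \left(-47 + V\right)$)
$\sqrt{j{\left(x{\left(-32,-13 \right)} \right)} + U{\left(I \right)}} = \sqrt{4 \left(-47 + 4\right) - 708} = \sqrt{4 \left(-43\right) - 708} = \sqrt{-172 - 708} = \sqrt{-880} = 4 i \sqrt{55}$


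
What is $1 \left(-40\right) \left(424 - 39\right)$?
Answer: $-15400$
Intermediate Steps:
$1 \left(-40\right) \left(424 - 39\right) = \left(-40\right) 385 = -15400$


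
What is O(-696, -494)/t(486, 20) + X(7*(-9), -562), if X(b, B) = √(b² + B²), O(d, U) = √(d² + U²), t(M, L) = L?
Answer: √319813 + √182113/10 ≈ 608.20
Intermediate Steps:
O(d, U) = √(U² + d²)
X(b, B) = √(B² + b²)
O(-696, -494)/t(486, 20) + X(7*(-9), -562) = √((-494)² + (-696)²)/20 + √((-562)² + (7*(-9))²) = √(244036 + 484416)*(1/20) + √(315844 + (-63)²) = √728452*(1/20) + √(315844 + 3969) = (2*√182113)*(1/20) + √319813 = √182113/10 + √319813 = √319813 + √182113/10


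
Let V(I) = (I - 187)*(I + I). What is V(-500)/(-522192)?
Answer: -28625/21758 ≈ -1.3156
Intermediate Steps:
V(I) = 2*I*(-187 + I) (V(I) = (-187 + I)*(2*I) = 2*I*(-187 + I))
V(-500)/(-522192) = (2*(-500)*(-187 - 500))/(-522192) = (2*(-500)*(-687))*(-1/522192) = 687000*(-1/522192) = -28625/21758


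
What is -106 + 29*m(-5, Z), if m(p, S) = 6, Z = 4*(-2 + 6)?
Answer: 68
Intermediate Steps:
Z = 16 (Z = 4*4 = 16)
-106 + 29*m(-5, Z) = -106 + 29*6 = -106 + 174 = 68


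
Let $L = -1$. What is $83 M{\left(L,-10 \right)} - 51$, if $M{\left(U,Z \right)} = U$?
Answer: $-134$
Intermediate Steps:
$83 M{\left(L,-10 \right)} - 51 = 83 \left(-1\right) - 51 = -83 - 51 = -134$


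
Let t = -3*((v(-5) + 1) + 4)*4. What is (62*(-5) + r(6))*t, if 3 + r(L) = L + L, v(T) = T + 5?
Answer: 18060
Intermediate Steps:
v(T) = 5 + T
r(L) = -3 + 2*L (r(L) = -3 + (L + L) = -3 + 2*L)
t = -60 (t = -3*(((5 - 5) + 1) + 4)*4 = -3*((0 + 1) + 4)*4 = -3*(1 + 4)*4 = -3*5*4 = -15*4 = -60)
(62*(-5) + r(6))*t = (62*(-5) + (-3 + 2*6))*(-60) = (-310 + (-3 + 12))*(-60) = (-310 + 9)*(-60) = -301*(-60) = 18060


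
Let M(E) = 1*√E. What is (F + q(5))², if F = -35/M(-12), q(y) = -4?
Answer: (24 - 35*I*√3)²/36 ≈ -86.083 - 80.829*I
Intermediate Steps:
M(E) = √E
F = 35*I*√3/6 (F = -35*(-I*√3/6) = -(-35)*I*√3/6 = 35*I*√3/6 ≈ 10.104*I)
(F + q(5))² = (35*I*√3/6 - 4)² = (-4 + 35*I*√3/6)²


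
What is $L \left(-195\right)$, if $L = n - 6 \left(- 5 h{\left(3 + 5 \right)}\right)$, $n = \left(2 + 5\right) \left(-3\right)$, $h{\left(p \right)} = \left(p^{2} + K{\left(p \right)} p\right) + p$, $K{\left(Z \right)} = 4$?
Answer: $-604305$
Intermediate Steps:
$h{\left(p \right)} = p^{2} + 5 p$ ($h{\left(p \right)} = \left(p^{2} + 4 p\right) + p = p^{2} + 5 p$)
$n = -21$ ($n = 7 \left(-3\right) = -21$)
$L = 3099$ ($L = -21 - 6 \left(- 5 \left(3 + 5\right) \left(5 + \left(3 + 5\right)\right)\right) = -21 - 6 \left(- 5 \cdot 8 \left(5 + 8\right)\right) = -21 - 6 \left(- 5 \cdot 8 \cdot 13\right) = -21 - 6 \left(\left(-5\right) 104\right) = -21 - -3120 = -21 + 3120 = 3099$)
$L \left(-195\right) = 3099 \left(-195\right) = -604305$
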